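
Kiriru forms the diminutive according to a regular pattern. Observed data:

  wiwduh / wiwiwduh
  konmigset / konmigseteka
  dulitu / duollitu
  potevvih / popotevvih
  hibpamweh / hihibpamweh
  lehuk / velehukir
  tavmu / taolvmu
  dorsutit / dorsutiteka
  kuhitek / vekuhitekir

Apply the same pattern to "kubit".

kubiteka

tavmu and wiwduh both have last vowel 'u' yet inflect differently (taolvmu, wiwiwduh), so the last vowel is not what conditions the rule; the final letter is.
"kubit" ends in -t. The stems ending in -t (dorsutit → dorsutiteka, konmigset → konmigseteka) add -eka.
So kubit → kubiteka.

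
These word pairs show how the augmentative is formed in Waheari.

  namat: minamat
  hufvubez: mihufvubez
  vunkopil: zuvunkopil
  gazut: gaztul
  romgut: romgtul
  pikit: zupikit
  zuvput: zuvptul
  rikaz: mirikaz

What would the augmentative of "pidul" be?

pidlul

pikit and gazut both end in -t yet inflect differently (zupikit, gaztul), so the final letter is not what conditions the rule; the last vowel is.
"pidul" has last vowel 'u'. The stems whose last vowel is 'u' (gazut → gaztul, romgut → romgtul, zuvput → zuvptul) delete the last vowel and add -ul.
So pidul → pidlul.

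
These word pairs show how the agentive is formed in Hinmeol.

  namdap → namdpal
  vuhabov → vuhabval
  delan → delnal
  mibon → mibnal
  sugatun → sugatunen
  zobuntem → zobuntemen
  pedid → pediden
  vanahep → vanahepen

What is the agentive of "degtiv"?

degtiven

delan and sugatun both end in -n yet inflect differently (delnal, sugatunen), so the final letter is not what conditions the rule; the last vowel is.
"degtiv" has last vowel 'i'. The one such stem in the data (pedid → pediden) adds -en, so the same rule applies.
So degtiv → degtiven.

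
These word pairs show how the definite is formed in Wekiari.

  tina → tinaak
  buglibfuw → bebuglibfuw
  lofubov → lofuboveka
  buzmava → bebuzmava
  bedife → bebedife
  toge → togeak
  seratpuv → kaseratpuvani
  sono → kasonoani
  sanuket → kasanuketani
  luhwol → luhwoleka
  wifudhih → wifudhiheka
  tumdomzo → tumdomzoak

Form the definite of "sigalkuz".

kasigalkuzani

bedife and toge both end in -e yet inflect differently (bebedife, togeak), so the final letter is not what conditions the rule; the first letter is.
"sigalkuz" begins with s-. The stems beginning with s- (seratpuv → kaseratpuvani, sanuket → kasanuketani, sono → kasonoani) add ka- … -ani around the stem.
So sigalkuz → kasigalkuzani.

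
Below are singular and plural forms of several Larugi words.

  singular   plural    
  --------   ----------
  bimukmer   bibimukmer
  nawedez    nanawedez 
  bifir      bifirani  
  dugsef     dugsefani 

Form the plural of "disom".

bimukmer and bifir both end in -r yet inflect differently (bibimukmer, bifirani), so the final letter is not what conditions the rule; the number of vowels is.
"disom" has 2 vowels. The stems with 2 vowels (bifir → bifirani, dugsef → dugsefani) add -ani.
So disom → disomani.

disomani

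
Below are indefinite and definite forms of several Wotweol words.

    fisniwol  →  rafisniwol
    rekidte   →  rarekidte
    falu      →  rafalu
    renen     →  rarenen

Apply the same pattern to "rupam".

rarupam

Every pair shown (fisniwol → rafisniwol, rekidte → rarekidte, falu → rafalu, …) follows the same rule: add the prefix ra-.
So rupam → rarupam.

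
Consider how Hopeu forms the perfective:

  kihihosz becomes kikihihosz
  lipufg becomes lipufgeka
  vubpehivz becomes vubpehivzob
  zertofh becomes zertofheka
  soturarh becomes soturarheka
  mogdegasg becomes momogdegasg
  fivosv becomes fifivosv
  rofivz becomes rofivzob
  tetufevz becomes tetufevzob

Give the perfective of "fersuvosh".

"fersuvosh" has second-to-last letter 's'. The stems whose second-to-last letter is 's' (kihihosz → kikihihosz, mogdegasg → momogdegasg, fivosv → fifivosv) repeat the first consonant+vowel as a prefix.
So fersuvosh → fefersuvosh.

fefersuvosh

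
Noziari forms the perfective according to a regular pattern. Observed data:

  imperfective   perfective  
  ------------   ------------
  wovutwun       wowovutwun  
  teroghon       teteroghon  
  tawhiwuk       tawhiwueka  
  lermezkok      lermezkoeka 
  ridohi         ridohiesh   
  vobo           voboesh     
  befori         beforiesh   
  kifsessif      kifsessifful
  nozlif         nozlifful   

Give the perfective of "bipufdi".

wovutwun and tawhiwuk both have last vowel 'u' yet inflect differently (wowovutwun, tawhiwueka), so the last vowel is not what conditions the rule; the final letter is.
"bipufdi" ends in -i. The stems ending in -i (ridohi → ridohiesh, befori → beforiesh) add -esh.
So bipufdi → bipufdiesh.

bipufdiesh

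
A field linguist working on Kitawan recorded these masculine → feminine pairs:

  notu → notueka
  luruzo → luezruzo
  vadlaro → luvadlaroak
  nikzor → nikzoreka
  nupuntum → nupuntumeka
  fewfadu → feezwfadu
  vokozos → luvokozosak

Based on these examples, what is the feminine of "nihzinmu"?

nihzinmueka

notu and fewfadu both end in -u yet inflect differently (notueka, feezwfadu), so the final letter is not what conditions the rule; the first letter is.
"nihzinmu" begins with n-. The stems beginning with n- (nikzor → nikzoreka, notu → notueka, nupuntum → nupuntumeka) add -eka.
So nihzinmu → nihzinmueka.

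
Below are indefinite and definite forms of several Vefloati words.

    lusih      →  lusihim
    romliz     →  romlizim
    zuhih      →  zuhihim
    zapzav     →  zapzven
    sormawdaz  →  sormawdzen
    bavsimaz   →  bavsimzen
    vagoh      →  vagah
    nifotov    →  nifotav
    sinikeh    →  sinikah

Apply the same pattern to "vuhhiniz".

vuhhinizim

romliz and sormawdaz both end in -z yet inflect differently (romlizim, sormawdzen), so the final letter is not what conditions the rule; the last vowel is.
"vuhhiniz" has last vowel 'i'. The stems whose last vowel is 'i' (lusih → lusihim, romliz → romlizim, zuhih → zuhihim) add -im.
So vuhhiniz → vuhhinizim.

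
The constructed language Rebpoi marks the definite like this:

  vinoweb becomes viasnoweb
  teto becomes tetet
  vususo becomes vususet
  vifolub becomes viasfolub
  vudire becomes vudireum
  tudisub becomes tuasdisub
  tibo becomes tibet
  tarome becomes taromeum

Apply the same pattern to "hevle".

hevleum

"hevle" ends in -e. The stems ending in -e (tarome → taromeum, vudire → vudireum) add -um.
So hevle → hevleum.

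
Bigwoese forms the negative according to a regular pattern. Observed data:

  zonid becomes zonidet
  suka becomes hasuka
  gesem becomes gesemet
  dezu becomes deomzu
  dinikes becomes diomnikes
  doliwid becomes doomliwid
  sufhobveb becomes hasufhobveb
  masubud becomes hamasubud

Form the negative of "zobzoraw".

zobzorawet

masubud and doliwid both end in -d yet inflect differently (hamasubud, doomliwid), so the final letter is not what conditions the rule; the first letter is.
"zobzoraw" begins with z-. The one such stem in the data (zonid → zonidet) adds -et, so the same rule applies.
So zobzoraw → zobzorawet.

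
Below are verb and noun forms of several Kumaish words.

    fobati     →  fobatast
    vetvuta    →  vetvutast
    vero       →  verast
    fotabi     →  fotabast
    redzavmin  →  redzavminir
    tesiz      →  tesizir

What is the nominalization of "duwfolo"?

fobati and redzavmin both have last vowel 'i' yet inflect differently (fobatast, redzavminir), so the last vowel is not what conditions the rule; whether the stem ends in a vowel or a consonant is.
"duwfolo" ends in a vowel. The stems ending in a vowel (fobati → fobatast, vetvuta → vetvutast, vero → verast) drop the final letter and add -ast.
So duwfolo → duwfolast.

duwfolast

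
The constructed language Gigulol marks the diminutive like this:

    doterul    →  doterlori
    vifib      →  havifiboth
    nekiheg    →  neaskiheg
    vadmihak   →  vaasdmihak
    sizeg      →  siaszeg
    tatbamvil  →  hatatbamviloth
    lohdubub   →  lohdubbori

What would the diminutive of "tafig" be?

hatafigoth

"tafig" has last vowel 'i'. The stems whose last vowel is 'i' (tatbamvil → hatatbamviloth, vifib → havifiboth) add ha- … -oth around the stem.
The other patterns: stems whose last vowel is 'u' delete the last vowel and add -ori; stems whose last vowel is 'a' or 'e' insert -as- after the first vowel.
So tafig → hatafigoth.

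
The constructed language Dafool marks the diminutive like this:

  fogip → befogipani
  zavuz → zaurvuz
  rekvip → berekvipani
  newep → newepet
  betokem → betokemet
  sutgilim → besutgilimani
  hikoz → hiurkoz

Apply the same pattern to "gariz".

newep and rekvip both end in -p yet inflect differently (newepet, berekvipani), so the final letter is not what conditions the rule; the last vowel is.
"gariz" has last vowel 'i'. The stems whose last vowel is 'i' (rekvip → berekvipani, fogip → befogipani, sutgilim → besutgilimani) add be- … -ani around the stem.
The other patterns: stems whose last vowel is 'e' add -et; stems whose last vowel is 'o' or 'u' insert -ur- after the first vowel.
So gariz → begarizani.

begarizani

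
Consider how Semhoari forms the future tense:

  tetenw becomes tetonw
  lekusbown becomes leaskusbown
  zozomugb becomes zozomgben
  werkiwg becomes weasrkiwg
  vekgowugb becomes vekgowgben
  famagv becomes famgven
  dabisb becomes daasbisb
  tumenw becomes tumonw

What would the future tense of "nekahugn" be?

nekahgnen

"nekahugn" has second-to-last letter 'g'. The stems whose second-to-last letter is 'g' (vekgowugb → vekgowgben, famagv → famgven, zozomugb → zozomgben) delete the last vowel and add -en.
The other patterns: stems whose second-to-last letter is 'n' change the last vowel to 'o'; stems whose second-to-last letter is 's' or 'w' insert -as- after the first vowel.
So nekahugn → nekahgnen.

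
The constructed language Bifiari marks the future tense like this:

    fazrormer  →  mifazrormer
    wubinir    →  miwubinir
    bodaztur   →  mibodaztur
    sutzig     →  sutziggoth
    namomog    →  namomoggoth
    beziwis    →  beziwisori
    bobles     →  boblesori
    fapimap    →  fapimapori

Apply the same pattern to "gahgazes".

gahgazesori

wubinir and sutzig both have last vowel 'i' yet inflect differently (miwubinir, sutziggoth), so the last vowel is not what conditions the rule; the final letter is.
"gahgazes" ends in -s. The stems ending in -s (beziwis → beziwisori, bobles → boblesori) add -ori.
So gahgazes → gahgazesori.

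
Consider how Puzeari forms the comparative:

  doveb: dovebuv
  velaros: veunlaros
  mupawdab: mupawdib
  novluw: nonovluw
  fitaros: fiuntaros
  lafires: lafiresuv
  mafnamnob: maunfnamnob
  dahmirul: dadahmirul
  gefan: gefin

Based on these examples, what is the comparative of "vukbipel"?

"vukbipel" has last vowel 'e'. The stems whose last vowel is 'e' (doveb → dovebuv, lafires → lafiresuv) add -uv.
So vukbipel → vukbipeluv.

vukbipeluv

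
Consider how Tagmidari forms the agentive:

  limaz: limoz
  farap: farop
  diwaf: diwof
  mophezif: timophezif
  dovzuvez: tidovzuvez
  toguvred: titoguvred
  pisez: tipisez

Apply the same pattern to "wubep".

tiwubep

diwaf and mophezif both end in -f yet inflect differently (diwof, timophezif), so the final letter is not what conditions the rule; the last vowel is.
"wubep" has last vowel 'e'. The stems whose last vowel is 'e' (dovzuvez → tidovzuvez, toguvred → titoguvred, pisez → tipisez) add the prefix ti-.
The other pattern: stems whose last vowel is 'a' change the last vowel to 'o'.
So wubep → tiwubep.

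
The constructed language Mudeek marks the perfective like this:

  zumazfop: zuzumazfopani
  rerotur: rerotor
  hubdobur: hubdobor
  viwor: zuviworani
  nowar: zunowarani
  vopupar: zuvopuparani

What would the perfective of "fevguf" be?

rerotur and vopupar both end in -r yet inflect differently (rerotor, zuvopuparani), so the final letter is not what conditions the rule; the last vowel is.
"fevguf" has last vowel 'u'. The stems whose last vowel is 'u' (rerotur → rerotor, hubdobur → hubdobor) change the last vowel to 'o'.
So fevguf → fevgof.

fevgof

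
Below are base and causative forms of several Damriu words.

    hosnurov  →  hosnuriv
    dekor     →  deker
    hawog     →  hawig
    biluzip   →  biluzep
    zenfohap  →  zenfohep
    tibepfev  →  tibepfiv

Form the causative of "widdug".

"widdug" ends in -g. The one such stem in the data (hawog → hawig) changes the last vowel to 'i' (as do hosnurov, tibepfev), so the same rule applies.
So widdug → widdig.

widdig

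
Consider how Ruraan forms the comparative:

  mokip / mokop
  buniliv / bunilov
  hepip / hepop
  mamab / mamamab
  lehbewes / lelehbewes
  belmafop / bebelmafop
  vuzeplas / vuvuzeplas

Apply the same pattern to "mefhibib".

mefhibob

mokip and belmafop both end in -p yet inflect differently (mokop, bebelmafop), so the final letter is not what conditions the rule; the last vowel is.
"mefhibib" has last vowel 'i'. The stems whose last vowel is 'i' (mokip → mokop, buniliv → bunilov, hepip → hepop) change the last vowel to 'o'.
So mefhibib → mefhibob.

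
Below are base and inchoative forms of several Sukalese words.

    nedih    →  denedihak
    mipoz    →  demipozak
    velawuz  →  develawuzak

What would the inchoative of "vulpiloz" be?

devulpilozak

Every pair shown (nedih → denedihak, mipoz → demipozak, velawuz → develawuzak) follows the same rule: add de- … -ak around the stem.
So vulpiloz → devulpilozak.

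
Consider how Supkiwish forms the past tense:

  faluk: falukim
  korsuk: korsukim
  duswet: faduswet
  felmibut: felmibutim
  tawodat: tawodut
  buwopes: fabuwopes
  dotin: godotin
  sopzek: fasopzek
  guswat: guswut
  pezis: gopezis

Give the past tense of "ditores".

faditores

guswat and felmibut both end in -t yet inflect differently (guswut, felmibutim), so the final letter is not what conditions the rule; the last vowel is.
"ditores" has last vowel 'e'. The stems whose last vowel is 'e' (sopzek → fasopzek, duswet → faduswet, buwopes → fabuwopes) add the prefix fa-.
The other patterns: stems whose last vowel is 'i' add the prefix go-; stems whose last vowel is 'a' change the last vowel to 'u'; stems whose last vowel is 'u' add -im.
So ditores → faditores.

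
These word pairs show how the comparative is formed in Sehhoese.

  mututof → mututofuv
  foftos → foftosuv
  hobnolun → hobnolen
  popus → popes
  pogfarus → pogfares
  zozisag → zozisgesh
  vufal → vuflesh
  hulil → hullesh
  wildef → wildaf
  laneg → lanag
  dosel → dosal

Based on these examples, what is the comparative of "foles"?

foftos and popus both end in -s yet inflect differently (foftosuv, popes), so the final letter is not what conditions the rule; the last vowel is.
"foles" has last vowel 'e'. The stems whose last vowel is 'e' (wildef → wildaf, laneg → lanag, dosel → dosal) change the last vowel to 'a'.
So foles → folas.

folas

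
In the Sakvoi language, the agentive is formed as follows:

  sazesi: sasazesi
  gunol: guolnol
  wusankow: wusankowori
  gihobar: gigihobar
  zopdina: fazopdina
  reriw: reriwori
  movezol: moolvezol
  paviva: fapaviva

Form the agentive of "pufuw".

pufuwori

wusankow and gunol both have last vowel 'o' yet inflect differently (wusankowori, guolnol), so the last vowel is not what conditions the rule; the final letter is.
"pufuw" ends in -w. The stems ending in -w (wusankow → wusankowori, reriw → reriwori) add -ori.
The other patterns: stems ending in -l insert -ol- after the first vowel; stems ending in -a add the prefix fa-; stems ending in -i or -r repeat the first consonant+vowel as a prefix.
So pufuw → pufuwori.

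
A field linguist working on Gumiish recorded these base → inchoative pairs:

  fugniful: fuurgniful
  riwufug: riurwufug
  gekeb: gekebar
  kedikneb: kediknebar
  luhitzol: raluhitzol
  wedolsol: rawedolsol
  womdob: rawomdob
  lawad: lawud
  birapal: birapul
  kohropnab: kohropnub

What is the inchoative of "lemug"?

leurmug

fugniful and luhitzol both end in -l yet inflect differently (fuurgniful, raluhitzol), so the final letter is not what conditions the rule; the last vowel is.
"lemug" has last vowel 'u'. The stems whose last vowel is 'u' (fugniful → fuurgniful, riwufug → riurwufug) insert -ur- after the first vowel.
So lemug → leurmug.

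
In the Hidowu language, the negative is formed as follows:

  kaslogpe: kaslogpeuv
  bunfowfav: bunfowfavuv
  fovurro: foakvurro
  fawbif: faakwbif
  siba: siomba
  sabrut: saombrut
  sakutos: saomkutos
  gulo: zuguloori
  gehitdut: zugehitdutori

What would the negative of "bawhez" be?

fovurro and gulo both end in -o yet inflect differently (foakvurro, zuguloori), so the final letter is not what conditions the rule; the first letter is.
"bawhez" begins with b-. The one such stem in the data (bunfowfav → bunfowfavuv) adds -uv, so the same rule applies.
So bawhez → bawhezuv.

bawhezuv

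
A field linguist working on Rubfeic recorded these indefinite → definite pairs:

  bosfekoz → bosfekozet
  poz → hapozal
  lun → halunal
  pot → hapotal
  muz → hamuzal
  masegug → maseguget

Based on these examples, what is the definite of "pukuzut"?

pukuzutet

"pukuzut" has 3 vowels. The stems with 3 vowels (bosfekoz → bosfekozet, masegug → maseguget) add -et.
The other pattern: stems with 1 vowel add ha- … -al around the stem.
So pukuzut → pukuzutet.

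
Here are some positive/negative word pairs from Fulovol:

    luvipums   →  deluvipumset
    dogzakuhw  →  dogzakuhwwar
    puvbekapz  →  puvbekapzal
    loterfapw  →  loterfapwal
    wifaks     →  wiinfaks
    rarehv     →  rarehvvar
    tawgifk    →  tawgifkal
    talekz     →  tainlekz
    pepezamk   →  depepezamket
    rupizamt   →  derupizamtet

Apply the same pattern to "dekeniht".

wifaks and luvipums both end in -s yet inflect differently (wiinfaks, deluvipumset), so the final letter is not what conditions the rule; the second-to-last letter is.
"dekeniht" has second-to-last letter 'h'. The stems whose second-to-last letter is 'h' (dogzakuhw → dogzakuhwwar, rarehv → rarehvvar) double the final consonant and add -ar.
The other patterns: stems whose second-to-last letter is 'k' insert -in- after the first vowel; stems whose second-to-last letter is 'm' add de- … -et around the stem; stems whose second-to-last letter is 'f' or 'p' add -al.
So dekeniht → dekenihttar.

dekenihttar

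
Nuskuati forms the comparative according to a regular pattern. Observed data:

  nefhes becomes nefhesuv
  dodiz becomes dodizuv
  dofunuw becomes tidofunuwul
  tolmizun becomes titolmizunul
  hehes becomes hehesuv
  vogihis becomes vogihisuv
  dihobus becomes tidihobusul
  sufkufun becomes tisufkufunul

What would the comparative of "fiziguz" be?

tifiziguzul

dihobus and hehes both end in -s yet inflect differently (tidihobusul, hehesuv), so the final letter is not what conditions the rule; the last vowel is.
"fiziguz" has last vowel 'u'. The stems whose last vowel is 'u' (tolmizun → titolmizunul, dofunuw → tidofunuwul, sufkufun → tisufkufunul) add ti- … -ul around the stem.
The other pattern: stems whose last vowel is 'e' or 'i' add -uv.
So fiziguz → tifiziguzul.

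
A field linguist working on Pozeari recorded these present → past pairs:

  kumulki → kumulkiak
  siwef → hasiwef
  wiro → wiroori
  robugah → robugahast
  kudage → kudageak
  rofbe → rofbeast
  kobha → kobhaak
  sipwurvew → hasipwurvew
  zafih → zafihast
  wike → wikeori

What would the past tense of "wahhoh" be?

"wahhoh" begins with w-. The stems beginning with w- (wike → wikeori, wiro → wiroori) add -ori.
The other patterns: stems beginning with k- add -ak; stems beginning with s- add the prefix ha-; stems beginning with r- or z- add -ast.
So wahhoh → wahhohori.

wahhohori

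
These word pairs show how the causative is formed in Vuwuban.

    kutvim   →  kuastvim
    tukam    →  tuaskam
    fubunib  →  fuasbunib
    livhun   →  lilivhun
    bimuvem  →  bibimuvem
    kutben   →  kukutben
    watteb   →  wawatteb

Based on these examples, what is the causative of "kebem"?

kutvim and bimuvem both end in -m yet inflect differently (kuastvim, bibimuvem), so the final letter is not what conditions the rule; the last vowel is.
"kebem" has last vowel 'e'. The stems whose last vowel is 'e' (bimuvem → bibimuvem, kutben → kukutben, watteb → wawatteb) repeat the first consonant+vowel as a prefix.
The other pattern: stems whose last vowel is 'a' or 'i' insert -as- after the first vowel.
So kebem → kekebem.

kekebem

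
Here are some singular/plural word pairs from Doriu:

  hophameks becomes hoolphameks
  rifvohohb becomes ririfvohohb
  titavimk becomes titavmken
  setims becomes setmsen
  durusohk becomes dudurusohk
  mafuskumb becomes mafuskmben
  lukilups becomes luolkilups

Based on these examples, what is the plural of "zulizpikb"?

zuollizpikb

titavimk and durusohk both end in -k yet inflect differently (titavmken, dudurusohk), so the final letter is not what conditions the rule; the second-to-last letter is.
"zulizpikb" has second-to-last letter 'k'. The one such stem in the data (hophameks → hoolphameks) inserts -ol- after the first vowel (as does lukilups), so the same rule applies.
The other patterns: stems whose second-to-last letter is 'm' delete the last vowel and add -en; stems whose second-to-last letter is 'h' repeat the first consonant+vowel as a prefix.
So zulizpikb → zuollizpikb.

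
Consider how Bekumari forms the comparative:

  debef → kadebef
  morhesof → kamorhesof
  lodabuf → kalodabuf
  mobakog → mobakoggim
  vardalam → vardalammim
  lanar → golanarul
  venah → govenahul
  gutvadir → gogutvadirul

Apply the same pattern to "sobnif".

morhesof and mobakog both have last vowel 'o' yet inflect differently (kamorhesof, mobakoggim), so the last vowel is not what conditions the rule; the final letter is.
"sobnif" ends in -f. The stems ending in -f (debef → kadebef, morhesof → kamorhesof, lodabuf → kalodabuf) add the prefix ka-.
The other patterns: stems ending in -g or -m double the final consonant and add -im; stems ending in -h or -r add go- … -ul around the stem.
So sobnif → kasobnif.

kasobnif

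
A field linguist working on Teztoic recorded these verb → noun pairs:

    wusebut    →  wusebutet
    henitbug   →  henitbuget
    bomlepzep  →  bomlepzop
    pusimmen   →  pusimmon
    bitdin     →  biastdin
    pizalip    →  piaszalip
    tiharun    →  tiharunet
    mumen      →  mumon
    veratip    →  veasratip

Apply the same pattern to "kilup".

kilupet

mumen and bitdin both end in -n yet inflect differently (mumon, biastdin), so the final letter is not what conditions the rule; the last vowel is.
"kilup" has last vowel 'u'. The stems whose last vowel is 'u' (henitbug → henitbuget, tiharun → tiharunet, wusebut → wusebutet) add -et.
So kilup → kilupet.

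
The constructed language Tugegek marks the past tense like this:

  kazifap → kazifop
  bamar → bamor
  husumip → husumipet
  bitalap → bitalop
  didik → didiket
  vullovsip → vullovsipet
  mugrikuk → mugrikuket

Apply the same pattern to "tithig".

tithiget

bitalap and vullovsip both end in -p yet inflect differently (bitalop, vullovsipet), so the final letter is not what conditions the rule; the last vowel is.
"tithig" has last vowel 'i'. The stems whose last vowel is 'i' (vullovsip → vullovsipet, husumip → husumipet, didik → didiket) add -et.
The other pattern: stems whose last vowel is 'a' change the last vowel to 'o'.
So tithig → tithiget.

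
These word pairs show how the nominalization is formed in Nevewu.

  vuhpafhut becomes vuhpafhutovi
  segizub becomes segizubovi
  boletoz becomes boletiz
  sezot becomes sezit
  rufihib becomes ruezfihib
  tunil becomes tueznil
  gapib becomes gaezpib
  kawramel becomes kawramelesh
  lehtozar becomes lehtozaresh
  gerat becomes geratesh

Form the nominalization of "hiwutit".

hiezwutit

vuhpafhut and sezot both end in -t yet inflect differently (vuhpafhutovi, sezit), so the final letter is not what conditions the rule; the last vowel is.
"hiwutit" has last vowel 'i'. The stems whose last vowel is 'i' (rufihib → ruezfihib, tunil → tueznil, gapib → gaezpib) insert -ez- after the first vowel.
So hiwutit → hiezwutit.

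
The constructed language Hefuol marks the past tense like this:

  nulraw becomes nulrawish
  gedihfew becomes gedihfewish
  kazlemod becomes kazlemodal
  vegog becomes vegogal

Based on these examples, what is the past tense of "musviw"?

musviwish

gedihfew and kazlemod both have 3 vowels yet inflect differently (gedihfewish, kazlemodal), so the number of vowels is not what conditions the rule; the final letter is.
"musviw" ends in -w. The stems ending in -w (nulraw → nulrawish, gedihfew → gedihfewish) add -ish.
So musviw → musviwish.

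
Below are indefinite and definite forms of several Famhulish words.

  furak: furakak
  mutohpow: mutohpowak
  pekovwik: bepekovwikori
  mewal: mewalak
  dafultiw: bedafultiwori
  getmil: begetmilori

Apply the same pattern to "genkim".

getmil and mewal both end in -l yet inflect differently (begetmilori, mewalak), so the final letter is not what conditions the rule; the last vowel is.
"genkim" has last vowel 'i'. The stems whose last vowel is 'i' (pekovwik → bepekovwikori, getmil → begetmilori, dafultiw → bedafultiwori) add be- … -ori around the stem.
So genkim → begenkimori.

begenkimori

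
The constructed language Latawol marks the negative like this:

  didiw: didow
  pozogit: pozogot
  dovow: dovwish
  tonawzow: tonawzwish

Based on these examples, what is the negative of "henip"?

henop

didiw and dovow both end in -w yet inflect differently (didow, dovwish), so the final letter is not what conditions the rule; the last vowel is.
"henip" has last vowel 'i'. The stems whose last vowel is 'i' (didiw → didow, pozogit → pozogot) change the last vowel to 'o'.
So henip → henop.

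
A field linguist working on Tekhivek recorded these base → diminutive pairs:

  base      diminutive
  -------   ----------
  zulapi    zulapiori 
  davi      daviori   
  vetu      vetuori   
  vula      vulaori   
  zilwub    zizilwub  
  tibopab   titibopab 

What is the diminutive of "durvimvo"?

durvimvoori

zilwub and vetu both have last vowel 'u' yet inflect differently (zizilwub, vetuori), so the last vowel is not what conditions the rule; whether the stem ends in a vowel or a consonant is.
"durvimvo" ends in a vowel. The stems ending in a vowel (zulapi → zulapiori, davi → daviori, vetu → vetuori) add -ori.
The other pattern: stems ending in a consonant repeat the first consonant+vowel as a prefix.
So durvimvo → durvimvoori.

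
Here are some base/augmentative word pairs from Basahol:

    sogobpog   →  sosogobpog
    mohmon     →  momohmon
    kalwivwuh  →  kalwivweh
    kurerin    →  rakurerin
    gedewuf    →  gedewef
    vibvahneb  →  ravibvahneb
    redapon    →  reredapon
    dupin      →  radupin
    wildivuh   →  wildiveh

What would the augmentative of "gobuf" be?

mohmon and kurerin both end in -n yet inflect differently (momohmon, rakurerin), so the final letter is not what conditions the rule; the last vowel is.
"gobuf" has last vowel 'u'. The stems whose last vowel is 'u' (wildivuh → wildiveh, gedewuf → gedewef, kalwivwuh → kalwivweh) change the last vowel to 'e'.
So gobuf → gobef.

gobef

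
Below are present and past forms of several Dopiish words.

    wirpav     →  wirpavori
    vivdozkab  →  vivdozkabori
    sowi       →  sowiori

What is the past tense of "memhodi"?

Every pair shown (wirpav → wirpavori, vivdozkab → vivdozkabori, sowi → sowiori) follows the same rule: add -ori.
So memhodi → memhodiori.

memhodiori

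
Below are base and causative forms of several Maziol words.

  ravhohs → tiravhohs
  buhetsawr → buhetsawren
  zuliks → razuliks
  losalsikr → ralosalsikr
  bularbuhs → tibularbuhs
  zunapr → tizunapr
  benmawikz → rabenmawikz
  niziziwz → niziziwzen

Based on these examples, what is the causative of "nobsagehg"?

niziziwz and benmawikz both end in -z yet inflect differently (niziziwzen, rabenmawikz), so the final letter is not what conditions the rule; the second-to-last letter is.
"nobsagehg" has second-to-last letter 'h'. The stems whose second-to-last letter is 'h' (ravhohs → tiravhohs, bularbuhs → tibularbuhs) add the prefix ti-.
So nobsagehg → tinobsagehg.

tinobsagehg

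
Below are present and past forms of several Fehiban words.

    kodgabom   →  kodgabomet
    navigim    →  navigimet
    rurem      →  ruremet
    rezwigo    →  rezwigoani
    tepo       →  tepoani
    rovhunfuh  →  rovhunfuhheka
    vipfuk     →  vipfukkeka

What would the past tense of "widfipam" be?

kodgabom and rezwigo both have last vowel 'o' yet inflect differently (kodgabomet, rezwigoani), so the last vowel is not what conditions the rule; the final letter is.
"widfipam" ends in -m. The stems ending in -m (kodgabom → kodgabomet, navigim → navigimet, rurem → ruremet) add -et.
The other patterns: stems ending in -o add -ani; stems ending in -h or -k double the final consonant and add -eka.
So widfipam → widfipamet.

widfipamet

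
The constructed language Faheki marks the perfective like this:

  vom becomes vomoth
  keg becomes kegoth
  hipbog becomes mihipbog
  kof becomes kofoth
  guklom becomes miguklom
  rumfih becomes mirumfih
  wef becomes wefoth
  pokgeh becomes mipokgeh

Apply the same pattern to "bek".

bekoth

vom and guklom both end in -m yet inflect differently (vomoth, miguklom), so the final letter is not what conditions the rule; the number of vowels is.
"bek" has 1 vowel. The stems with 1 vowel (kof → kofoth, keg → kegoth, vom → vomoth) add -oth.
So bek → bekoth.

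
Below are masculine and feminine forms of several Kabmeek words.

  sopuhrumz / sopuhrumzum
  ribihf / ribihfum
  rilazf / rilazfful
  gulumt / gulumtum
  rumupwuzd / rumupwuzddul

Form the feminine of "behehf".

behehfum

"behehf" has second-to-last letter 'h'. The one such stem in the data (ribihf → ribihfum) adds -um, so the same rule applies.
The other pattern: stems whose second-to-last letter is 'z' double the final consonant and add -ul.
So behehf → behehfum.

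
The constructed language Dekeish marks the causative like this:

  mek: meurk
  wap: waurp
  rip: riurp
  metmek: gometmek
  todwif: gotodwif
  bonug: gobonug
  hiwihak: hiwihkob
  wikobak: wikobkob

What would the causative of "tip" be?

"tip" has 1 vowel. The stems with 1 vowel (mek → meurk, wap → waurp, rip → riurp) insert -ur- after the first vowel.
The other patterns: stems with 2 vowels add the prefix go-; stems with 3 vowels delete the last vowel and add -ob.
So tip → tiurp.

tiurp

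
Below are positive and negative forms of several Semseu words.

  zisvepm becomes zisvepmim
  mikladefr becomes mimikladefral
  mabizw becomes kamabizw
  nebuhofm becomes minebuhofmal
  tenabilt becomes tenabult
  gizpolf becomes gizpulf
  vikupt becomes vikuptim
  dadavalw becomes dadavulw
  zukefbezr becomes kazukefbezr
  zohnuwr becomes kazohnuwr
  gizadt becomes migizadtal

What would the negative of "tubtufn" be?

nebuhofm and zisvepm both end in -m yet inflect differently (minebuhofmal, zisvepmim), so the final letter is not what conditions the rule; the second-to-last letter is.
"tubtufn" has second-to-last letter 'f'. The stems whose second-to-last letter is 'f' (nebuhofm → minebuhofmal, mikladefr → mimikladefral) add mi- … -al around the stem.
So tubtufn → mitubtufnal.

mitubtufnal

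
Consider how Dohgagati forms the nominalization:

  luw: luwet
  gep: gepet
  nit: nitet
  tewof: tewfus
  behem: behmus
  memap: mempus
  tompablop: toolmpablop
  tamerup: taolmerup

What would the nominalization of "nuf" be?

nufet

gep and memap both end in -p yet inflect differently (gepet, mempus), so the final letter is not what conditions the rule; the number of vowels is.
"nuf" has 1 vowel. The stems with 1 vowel (luw → luwet, gep → gepet, nit → nitet) add -et.
So nuf → nufet.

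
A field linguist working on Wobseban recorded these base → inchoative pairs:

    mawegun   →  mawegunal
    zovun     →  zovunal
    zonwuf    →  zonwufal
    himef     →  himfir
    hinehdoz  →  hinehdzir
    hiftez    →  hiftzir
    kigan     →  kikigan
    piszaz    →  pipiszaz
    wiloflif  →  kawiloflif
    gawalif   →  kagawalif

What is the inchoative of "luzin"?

zonwuf and himef both end in -f yet inflect differently (zonwufal, himfir), so the final letter is not what conditions the rule; the last vowel is.
"luzin" has last vowel 'i'. The stems whose last vowel is 'i' (wiloflif → kawiloflif, gawalif → kagawalif) add the prefix ka-.
So luzin → kaluzin.

kaluzin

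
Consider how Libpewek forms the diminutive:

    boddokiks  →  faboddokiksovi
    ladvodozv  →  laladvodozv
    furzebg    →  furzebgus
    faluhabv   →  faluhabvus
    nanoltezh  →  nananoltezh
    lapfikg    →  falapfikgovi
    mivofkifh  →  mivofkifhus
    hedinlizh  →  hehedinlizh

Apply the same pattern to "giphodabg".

ladvodozv and faluhabv both end in -v yet inflect differently (laladvodozv, faluhabvus), so the final letter is not what conditions the rule; the second-to-last letter is.
"giphodabg" has second-to-last letter 'b'. The stems whose second-to-last letter is 'b' (faluhabv → faluhabvus, furzebg → furzebgus) add -us.
So giphodabg → giphodabgus.

giphodabgus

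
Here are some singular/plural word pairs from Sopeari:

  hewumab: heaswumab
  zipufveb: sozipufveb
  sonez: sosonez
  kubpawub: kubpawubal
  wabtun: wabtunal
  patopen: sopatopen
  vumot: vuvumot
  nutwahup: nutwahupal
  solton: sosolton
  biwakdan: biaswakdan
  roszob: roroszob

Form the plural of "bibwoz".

"bibwoz" has last vowel 'o'. The stems whose last vowel is 'o' (vumot → vuvumot, solton → sosolton, roszob → roroszob) repeat the first consonant+vowel as a prefix.
The other patterns: stems whose last vowel is 'u' add -al; stems whose last vowel is 'e' add the prefix so-; stems whose last vowel is 'a' insert -as- after the first vowel.
So bibwoz → bibibwoz.

bibibwoz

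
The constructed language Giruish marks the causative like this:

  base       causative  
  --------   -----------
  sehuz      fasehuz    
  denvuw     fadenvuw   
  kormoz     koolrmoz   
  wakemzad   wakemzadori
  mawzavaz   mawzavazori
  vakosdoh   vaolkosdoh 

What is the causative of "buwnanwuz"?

fabuwnanwuz

mawzavaz and sehuz both end in -z yet inflect differently (mawzavazori, fasehuz), so the final letter is not what conditions the rule; the last vowel is.
"buwnanwuz" has last vowel 'u'. The stems whose last vowel is 'u' (sehuz → fasehuz, denvuw → fadenvuw) add the prefix fa-.
So buwnanwuz → fabuwnanwuz.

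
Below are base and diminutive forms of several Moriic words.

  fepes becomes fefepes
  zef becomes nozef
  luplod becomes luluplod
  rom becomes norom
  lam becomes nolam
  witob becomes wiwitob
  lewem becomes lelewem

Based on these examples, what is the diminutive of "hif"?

nohif

lewem and lam both end in -m yet inflect differently (lelewem, nolam), so the final letter is not what conditions the rule; the number of vowels is.
"hif" has 1 vowel. The stems with 1 vowel (zef → nozef, lam → nolam, rom → norom) add the prefix no-.
The other pattern: stems with 2 vowels repeat the first consonant+vowel as a prefix.
So hif → nohif.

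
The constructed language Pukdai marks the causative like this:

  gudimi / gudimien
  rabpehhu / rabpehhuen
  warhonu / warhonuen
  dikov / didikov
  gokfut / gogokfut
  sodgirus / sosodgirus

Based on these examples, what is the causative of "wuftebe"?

warhonu and gokfut both have last vowel 'u' yet inflect differently (warhonuen, gogokfut), so the last vowel is not what conditions the rule; whether the stem ends in a vowel or a consonant is.
"wuftebe" ends in a vowel. The stems ending in a vowel (gudimi → gudimien, warhonu → warhonuen, rabpehhu → rabpehhuen) add -en.
So wuftebe → wuftebeen.

wuftebeen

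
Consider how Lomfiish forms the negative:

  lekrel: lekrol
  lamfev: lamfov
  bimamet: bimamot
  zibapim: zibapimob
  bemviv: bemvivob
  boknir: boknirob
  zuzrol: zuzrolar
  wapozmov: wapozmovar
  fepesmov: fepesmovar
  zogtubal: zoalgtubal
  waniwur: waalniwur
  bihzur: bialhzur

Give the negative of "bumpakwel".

lamfev and bemviv both end in -v yet inflect differently (lamfov, bemvivob), so the final letter is not what conditions the rule; the last vowel is.
"bumpakwel" has last vowel 'e'. The stems whose last vowel is 'e' (lekrel → lekrol, lamfev → lamfov, bimamet → bimamot) change the last vowel to 'o'.
The other patterns: stems whose last vowel is 'i' add -ob; stems whose last vowel is 'o' add -ar; stems whose last vowel is 'a' or 'u' insert -al- after the first vowel.
So bumpakwel → bumpakwol.

bumpakwol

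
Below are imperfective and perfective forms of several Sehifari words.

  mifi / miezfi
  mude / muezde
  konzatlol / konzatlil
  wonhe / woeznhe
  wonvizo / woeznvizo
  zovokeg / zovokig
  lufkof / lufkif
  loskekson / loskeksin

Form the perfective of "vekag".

wonvizo and loskekson both have last vowel 'o' yet inflect differently (woeznvizo, loskeksin), so the last vowel is not what conditions the rule; whether the stem ends in a vowel or a consonant is.
"vekag" ends in a consonant. The stems ending in a consonant (loskekson → loskeksin, zovokeg → zovokig, konzatlol → konzatlil) change the last vowel to 'i'.
So vekag → vekig.

vekig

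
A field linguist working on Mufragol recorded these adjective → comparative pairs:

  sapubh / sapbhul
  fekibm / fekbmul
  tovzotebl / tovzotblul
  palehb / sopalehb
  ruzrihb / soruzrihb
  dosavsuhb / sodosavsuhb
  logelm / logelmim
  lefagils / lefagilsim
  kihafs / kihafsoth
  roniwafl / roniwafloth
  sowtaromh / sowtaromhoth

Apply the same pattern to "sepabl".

sepblul

fekibm and logelm both end in -m yet inflect differently (fekbmul, logelmim), so the final letter is not what conditions the rule; the second-to-last letter is.
"sepabl" has second-to-last letter 'b'. The stems whose second-to-last letter is 'b' (sapubh → sapbhul, fekibm → fekbmul, tovzotebl → tovzotblul) delete the last vowel and add -ul.
So sepabl → sepblul.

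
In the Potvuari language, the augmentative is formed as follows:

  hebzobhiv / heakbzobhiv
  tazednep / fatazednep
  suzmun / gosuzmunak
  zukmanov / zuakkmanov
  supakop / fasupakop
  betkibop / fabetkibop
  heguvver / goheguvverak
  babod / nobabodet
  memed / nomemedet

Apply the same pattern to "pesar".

gopesarak

zukmanov and babod both have last vowel 'o' yet inflect differently (zuakkmanov, nobabodet), so the last vowel is not what conditions the rule; the final letter is.
"pesar" ends in -r. The one such stem in the data (heguvver → goheguvverak) adds go- … -ak around the stem, so the same rule applies.
So pesar → gopesarak.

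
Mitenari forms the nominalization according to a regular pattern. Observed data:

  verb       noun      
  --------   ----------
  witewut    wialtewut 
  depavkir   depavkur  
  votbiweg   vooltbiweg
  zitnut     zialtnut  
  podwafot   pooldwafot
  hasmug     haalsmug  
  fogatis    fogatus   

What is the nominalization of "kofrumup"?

"kofrumup" has last vowel 'u'. The stems whose last vowel is 'u' (hasmug → haalsmug, zitnut → zialtnut, witewut → wialtewut) insert -al- after the first vowel.
So kofrumup → koalfrumup.

koalfrumup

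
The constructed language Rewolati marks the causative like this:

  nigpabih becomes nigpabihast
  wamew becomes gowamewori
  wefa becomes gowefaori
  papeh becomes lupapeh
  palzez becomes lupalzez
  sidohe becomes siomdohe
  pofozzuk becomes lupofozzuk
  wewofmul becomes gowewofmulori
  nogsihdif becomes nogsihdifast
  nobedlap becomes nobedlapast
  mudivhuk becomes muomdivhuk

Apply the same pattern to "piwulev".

nigpabih and papeh both end in -h yet inflect differently (nigpabihast, lupapeh), so the final letter is not what conditions the rule; the first letter is.
"piwulev" begins with p-. The stems beginning with p- (palzez → lupalzez, papeh → lupapeh, pofozzuk → lupofozzuk) add the prefix lu-.
The other patterns: stems beginning with w- add go- … -ori around the stem; stems beginning with n- add -ast; stems beginning with m- or s- insert -om- after the first vowel.
So piwulev → lupiwulev.

lupiwulev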